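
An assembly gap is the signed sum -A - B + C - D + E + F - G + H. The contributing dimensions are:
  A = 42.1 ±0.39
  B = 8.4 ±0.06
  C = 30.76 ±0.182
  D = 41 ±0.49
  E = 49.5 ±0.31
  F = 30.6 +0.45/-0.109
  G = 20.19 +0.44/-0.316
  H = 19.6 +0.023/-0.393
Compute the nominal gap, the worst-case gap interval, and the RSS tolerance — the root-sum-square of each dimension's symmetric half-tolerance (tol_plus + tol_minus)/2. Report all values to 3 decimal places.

Stack each dimension's contribution:
  -A: nom -42.100 → Σnom=-42.100; wc +0.390/-0.390 → slack +0.390/-0.390; half-tol=0.390, Σhalf²=0.152100
  -B: nom -8.400 → Σnom=-50.500; wc +0.060/-0.060 → slack +0.450/-0.450; half-tol=0.060, Σhalf²=0.155700
  +C: nom +30.760 → Σnom=-19.740; wc +0.182/-0.182 → slack +0.632/-0.632; half-tol=0.182, Σhalf²=0.188824
  -D: nom -41.000 → Σnom=-60.740; wc +0.490/-0.490 → slack +1.122/-1.122; half-tol=0.490, Σhalf²=0.428924
  +E: nom +49.500 → Σnom=-11.240; wc +0.310/-0.310 → slack +1.432/-1.432; half-tol=0.310, Σhalf²=0.525024
  +F: nom +30.600 → Σnom=19.360; wc +0.450/-0.109 → slack +1.882/-1.541; half-tol=0.280, Σhalf²=0.603144
  -G: nom -20.190 → Σnom=-0.830; wc +0.316/-0.440 → slack +2.198/-1.981; half-tol=0.378, Σhalf²=0.746028
  +H: nom +19.600 → Σnom=18.770; wc +0.023/-0.393 → slack +2.221/-2.374; half-tol=0.208, Σhalf²=0.789292
Nominal = 18.770. Worst-case = [18.770 - 2.374, 18.770 + 2.221] = [16.396, 20.991]. RSS = √0.789292 = 0.888.

nominal=18.770 wc=[16.396,20.991] rss=0.888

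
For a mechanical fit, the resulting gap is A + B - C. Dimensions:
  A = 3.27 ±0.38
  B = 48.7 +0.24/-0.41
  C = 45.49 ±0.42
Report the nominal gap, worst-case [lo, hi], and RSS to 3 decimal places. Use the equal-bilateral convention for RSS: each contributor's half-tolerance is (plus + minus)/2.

Stack each dimension's contribution:
  +A: nom +3.270 → Σnom=3.270; wc +0.380/-0.380 → slack +0.380/-0.380; half-tol=0.380, Σhalf²=0.144400
  +B: nom +48.700 → Σnom=51.970; wc +0.240/-0.410 → slack +0.620/-0.790; half-tol=0.325, Σhalf²=0.250025
  -C: nom -45.490 → Σnom=6.480; wc +0.420/-0.420 → slack +1.040/-1.210; half-tol=0.420, Σhalf²=0.426425
Nominal = 6.480. Worst-case = [6.480 - 1.210, 6.480 + 1.040] = [5.270, 7.520]. RSS = √0.426425 = 0.653.

nominal=6.480 wc=[5.270,7.520] rss=0.653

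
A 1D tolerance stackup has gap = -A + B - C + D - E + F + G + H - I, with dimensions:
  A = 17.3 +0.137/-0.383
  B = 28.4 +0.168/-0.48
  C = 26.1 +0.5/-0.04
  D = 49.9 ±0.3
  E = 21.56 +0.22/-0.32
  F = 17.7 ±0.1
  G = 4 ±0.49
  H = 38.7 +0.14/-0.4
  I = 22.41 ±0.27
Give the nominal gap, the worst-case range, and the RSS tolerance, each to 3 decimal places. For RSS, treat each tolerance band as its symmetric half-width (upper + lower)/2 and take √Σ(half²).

Stack each dimension's contribution:
  -A: nom -17.300 → Σnom=-17.300; wc +0.383/-0.137 → slack +0.383/-0.137; half-tol=0.260, Σhalf²=0.067600
  +B: nom +28.400 → Σnom=11.100; wc +0.168/-0.480 → slack +0.551/-0.617; half-tol=0.324, Σhalf²=0.172576
  -C: nom -26.100 → Σnom=-15.000; wc +0.040/-0.500 → slack +0.591/-1.117; half-tol=0.270, Σhalf²=0.245476
  +D: nom +49.900 → Σnom=34.900; wc +0.300/-0.300 → slack +0.891/-1.417; half-tol=0.300, Σhalf²=0.335476
  -E: nom -21.560 → Σnom=13.340; wc +0.320/-0.220 → slack +1.211/-1.637; half-tol=0.270, Σhalf²=0.408376
  +F: nom +17.700 → Σnom=31.040; wc +0.100/-0.100 → slack +1.311/-1.737; half-tol=0.100, Σhalf²=0.418376
  +G: nom +4.000 → Σnom=35.040; wc +0.490/-0.490 → slack +1.801/-2.227; half-tol=0.490, Σhalf²=0.658476
  +H: nom +38.700 → Σnom=73.740; wc +0.140/-0.400 → slack +1.941/-2.627; half-tol=0.270, Σhalf²=0.731376
  -I: nom -22.410 → Σnom=51.330; wc +0.270/-0.270 → slack +2.211/-2.897; half-tol=0.270, Σhalf²=0.804276
Nominal = 51.330. Worst-case = [51.330 - 2.897, 51.330 + 2.211] = [48.433, 53.541]. RSS = √0.804276 = 0.897.

nominal=51.330 wc=[48.433,53.541] rss=0.897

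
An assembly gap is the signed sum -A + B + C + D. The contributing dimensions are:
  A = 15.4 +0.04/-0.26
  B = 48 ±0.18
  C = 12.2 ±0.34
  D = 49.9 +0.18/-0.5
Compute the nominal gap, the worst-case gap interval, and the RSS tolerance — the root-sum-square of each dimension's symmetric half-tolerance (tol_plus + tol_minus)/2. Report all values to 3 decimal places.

nominal=94.700 wc=[93.640,95.660] rss=0.535

Stack each dimension's contribution:
  -A: nom -15.400 → Σnom=-15.400; wc +0.260/-0.040 → slack +0.260/-0.040; half-tol=0.150, Σhalf²=0.022500
  +B: nom +48.000 → Σnom=32.600; wc +0.180/-0.180 → slack +0.440/-0.220; half-tol=0.180, Σhalf²=0.054900
  +C: nom +12.200 → Σnom=44.800; wc +0.340/-0.340 → slack +0.780/-0.560; half-tol=0.340, Σhalf²=0.170500
  +D: nom +49.900 → Σnom=94.700; wc +0.180/-0.500 → slack +0.960/-1.060; half-tol=0.340, Σhalf²=0.286100
Nominal = 94.700. Worst-case = [94.700 - 1.060, 94.700 + 0.960] = [93.640, 95.660]. RSS = √0.286100 = 0.535.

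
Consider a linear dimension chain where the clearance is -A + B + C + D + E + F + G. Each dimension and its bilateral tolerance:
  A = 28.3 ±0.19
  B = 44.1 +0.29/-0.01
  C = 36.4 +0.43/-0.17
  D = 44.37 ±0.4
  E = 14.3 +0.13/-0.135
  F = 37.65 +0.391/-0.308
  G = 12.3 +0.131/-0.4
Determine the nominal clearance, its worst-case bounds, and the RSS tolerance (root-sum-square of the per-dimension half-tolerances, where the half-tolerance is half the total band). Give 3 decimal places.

Stack each dimension's contribution:
  -A: nom -28.300 → Σnom=-28.300; wc +0.190/-0.190 → slack +0.190/-0.190; half-tol=0.190, Σhalf²=0.036100
  +B: nom +44.100 → Σnom=15.800; wc +0.290/-0.010 → slack +0.480/-0.200; half-tol=0.150, Σhalf²=0.058600
  +C: nom +36.400 → Σnom=52.200; wc +0.430/-0.170 → slack +0.910/-0.370; half-tol=0.300, Σhalf²=0.148600
  +D: nom +44.370 → Σnom=96.570; wc +0.400/-0.400 → slack +1.310/-0.770; half-tol=0.400, Σhalf²=0.308600
  +E: nom +14.300 → Σnom=110.870; wc +0.130/-0.135 → slack +1.440/-0.905; half-tol=0.133, Σhalf²=0.326156
  +F: nom +37.650 → Σnom=148.520; wc +0.391/-0.308 → slack +1.831/-1.213; half-tol=0.350, Σhalf²=0.448307
  +G: nom +12.300 → Σnom=160.820; wc +0.131/-0.400 → slack +1.962/-1.613; half-tol=0.266, Σhalf²=0.518797
Nominal = 160.820. Worst-case = [160.820 - 1.613, 160.820 + 1.962] = [159.207, 162.782]. RSS = √0.518797 = 0.720.

nominal=160.820 wc=[159.207,162.782] rss=0.720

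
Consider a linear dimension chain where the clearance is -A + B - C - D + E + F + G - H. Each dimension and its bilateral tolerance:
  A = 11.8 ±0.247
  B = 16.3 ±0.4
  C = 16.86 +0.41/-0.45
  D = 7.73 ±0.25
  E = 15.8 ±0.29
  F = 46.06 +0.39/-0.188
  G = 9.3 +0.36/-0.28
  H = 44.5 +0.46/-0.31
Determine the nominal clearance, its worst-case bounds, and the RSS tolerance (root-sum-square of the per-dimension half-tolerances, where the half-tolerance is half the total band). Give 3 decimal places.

nominal=6.570 wc=[4.045,9.267] rss=0.942

Stack each dimension's contribution:
  -A: nom -11.800 → Σnom=-11.800; wc +0.247/-0.247 → slack +0.247/-0.247; half-tol=0.247, Σhalf²=0.061009
  +B: nom +16.300 → Σnom=4.500; wc +0.400/-0.400 → slack +0.647/-0.647; half-tol=0.400, Σhalf²=0.221009
  -C: nom -16.860 → Σnom=-12.360; wc +0.450/-0.410 → slack +1.097/-1.057; half-tol=0.430, Σhalf²=0.405909
  -D: nom -7.730 → Σnom=-20.090; wc +0.250/-0.250 → slack +1.347/-1.307; half-tol=0.250, Σhalf²=0.468409
  +E: nom +15.800 → Σnom=-4.290; wc +0.290/-0.290 → slack +1.637/-1.597; half-tol=0.290, Σhalf²=0.552509
  +F: nom +46.060 → Σnom=41.770; wc +0.390/-0.188 → slack +2.027/-1.785; half-tol=0.289, Σhalf²=0.636030
  +G: nom +9.300 → Σnom=51.070; wc +0.360/-0.280 → slack +2.387/-2.065; half-tol=0.320, Σhalf²=0.738430
  -H: nom -44.500 → Σnom=6.570; wc +0.310/-0.460 → slack +2.697/-2.525; half-tol=0.385, Σhalf²=0.886655
Nominal = 6.570. Worst-case = [6.570 - 2.525, 6.570 + 2.697] = [4.045, 9.267]. RSS = √0.886655 = 0.942.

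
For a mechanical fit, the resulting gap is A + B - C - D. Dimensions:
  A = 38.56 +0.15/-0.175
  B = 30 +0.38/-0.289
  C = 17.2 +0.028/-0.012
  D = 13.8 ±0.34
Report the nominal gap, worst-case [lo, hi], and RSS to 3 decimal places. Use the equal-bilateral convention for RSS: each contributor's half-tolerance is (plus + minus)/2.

nominal=37.560 wc=[36.728,38.442] rss=0.504

Stack each dimension's contribution:
  +A: nom +38.560 → Σnom=38.560; wc +0.150/-0.175 → slack +0.150/-0.175; half-tol=0.162, Σhalf²=0.026406
  +B: nom +30.000 → Σnom=68.560; wc +0.380/-0.289 → slack +0.530/-0.464; half-tol=0.335, Σhalf²=0.138296
  -C: nom -17.200 → Σnom=51.360; wc +0.012/-0.028 → slack +0.542/-0.492; half-tol=0.020, Σhalf²=0.138697
  -D: nom -13.800 → Σnom=37.560; wc +0.340/-0.340 → slack +0.882/-0.832; half-tol=0.340, Σhalf²=0.254297
Nominal = 37.560. Worst-case = [37.560 - 0.832, 37.560 + 0.882] = [36.728, 38.442]. RSS = √0.254297 = 0.504.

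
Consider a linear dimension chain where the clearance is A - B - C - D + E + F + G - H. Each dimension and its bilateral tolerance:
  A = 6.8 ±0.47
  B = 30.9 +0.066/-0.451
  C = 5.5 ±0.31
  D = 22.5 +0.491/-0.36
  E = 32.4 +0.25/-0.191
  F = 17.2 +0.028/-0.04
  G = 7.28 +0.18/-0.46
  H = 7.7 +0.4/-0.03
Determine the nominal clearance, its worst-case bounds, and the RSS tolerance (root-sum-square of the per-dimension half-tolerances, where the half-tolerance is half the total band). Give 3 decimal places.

Stack each dimension's contribution:
  +A: nom +6.800 → Σnom=6.800; wc +0.470/-0.470 → slack +0.470/-0.470; half-tol=0.470, Σhalf²=0.220900
  -B: nom -30.900 → Σnom=-24.100; wc +0.451/-0.066 → slack +0.921/-0.536; half-tol=0.259, Σhalf²=0.287722
  -C: nom -5.500 → Σnom=-29.600; wc +0.310/-0.310 → slack +1.231/-0.846; half-tol=0.310, Σhalf²=0.383822
  -D: nom -22.500 → Σnom=-52.100; wc +0.360/-0.491 → slack +1.591/-1.337; half-tol=0.425, Σhalf²=0.564872
  +E: nom +32.400 → Σnom=-19.700; wc +0.250/-0.191 → slack +1.841/-1.528; half-tol=0.221, Σhalf²=0.613493
  +F: nom +17.200 → Σnom=-2.500; wc +0.028/-0.040 → slack +1.869/-1.568; half-tol=0.034, Σhalf²=0.614649
  +G: nom +7.280 → Σnom=4.780; wc +0.180/-0.460 → slack +2.049/-2.028; half-tol=0.320, Σhalf²=0.717049
  -H: nom -7.700 → Σnom=-2.920; wc +0.030/-0.400 → slack +2.079/-2.428; half-tol=0.215, Σhalf²=0.763274
Nominal = -2.920. Worst-case = [-2.920 - 2.428, -2.920 + 2.079] = [-5.348, -0.841]. RSS = √0.763274 = 0.874.

nominal=-2.920 wc=[-5.348,-0.841] rss=0.874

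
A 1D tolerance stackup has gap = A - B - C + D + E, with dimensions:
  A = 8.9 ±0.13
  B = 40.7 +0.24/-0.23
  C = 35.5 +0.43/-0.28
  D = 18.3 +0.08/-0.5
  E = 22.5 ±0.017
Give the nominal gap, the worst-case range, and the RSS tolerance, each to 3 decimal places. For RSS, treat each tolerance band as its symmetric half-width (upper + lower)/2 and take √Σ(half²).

nominal=-26.500 wc=[-27.817,-25.763] rss=0.532

Stack each dimension's contribution:
  +A: nom +8.900 → Σnom=8.900; wc +0.130/-0.130 → slack +0.130/-0.130; half-tol=0.130, Σhalf²=0.016900
  -B: nom -40.700 → Σnom=-31.800; wc +0.230/-0.240 → slack +0.360/-0.370; half-tol=0.235, Σhalf²=0.072125
  -C: nom -35.500 → Σnom=-67.300; wc +0.280/-0.430 → slack +0.640/-0.800; half-tol=0.355, Σhalf²=0.198150
  +D: nom +18.300 → Σnom=-49.000; wc +0.080/-0.500 → slack +0.720/-1.300; half-tol=0.290, Σhalf²=0.282250
  +E: nom +22.500 → Σnom=-26.500; wc +0.017/-0.017 → slack +0.737/-1.317; half-tol=0.017, Σhalf²=0.282539
Nominal = -26.500. Worst-case = [-26.500 - 1.317, -26.500 + 0.737] = [-27.817, -25.763]. RSS = √0.282539 = 0.532.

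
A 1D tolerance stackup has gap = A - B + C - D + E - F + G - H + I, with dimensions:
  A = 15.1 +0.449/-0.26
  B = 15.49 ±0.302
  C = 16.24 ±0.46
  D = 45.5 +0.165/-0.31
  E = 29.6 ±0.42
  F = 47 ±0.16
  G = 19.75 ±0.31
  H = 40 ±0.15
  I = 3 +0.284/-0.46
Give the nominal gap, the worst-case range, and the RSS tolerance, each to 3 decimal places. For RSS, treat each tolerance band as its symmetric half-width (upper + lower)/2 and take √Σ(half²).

Stack each dimension's contribution:
  +A: nom +15.100 → Σnom=15.100; wc +0.449/-0.260 → slack +0.449/-0.260; half-tol=0.355, Σhalf²=0.125670
  -B: nom -15.490 → Σnom=-0.390; wc +0.302/-0.302 → slack +0.751/-0.562; half-tol=0.302, Σhalf²=0.216874
  +C: nom +16.240 → Σnom=15.850; wc +0.460/-0.460 → slack +1.211/-1.022; half-tol=0.460, Σhalf²=0.428474
  -D: nom -45.500 → Σnom=-29.650; wc +0.310/-0.165 → slack +1.521/-1.187; half-tol=0.237, Σhalf²=0.484881
  +E: nom +29.600 → Σnom=-0.050; wc +0.420/-0.420 → slack +1.941/-1.607; half-tol=0.420, Σhalf²=0.661281
  -F: nom -47.000 → Σnom=-47.050; wc +0.160/-0.160 → slack +2.101/-1.767; half-tol=0.160, Σhalf²=0.686881
  +G: nom +19.750 → Σnom=-27.300; wc +0.310/-0.310 → slack +2.411/-2.077; half-tol=0.310, Σhalf²=0.782980
  -H: nom -40.000 → Σnom=-67.300; wc +0.150/-0.150 → slack +2.561/-2.227; half-tol=0.150, Σhalf²=0.805480
  +I: nom +3.000 → Σnom=-64.300; wc +0.284/-0.460 → slack +2.845/-2.687; half-tol=0.372, Σhalf²=0.943864
Nominal = -64.300. Worst-case = [-64.300 - 2.687, -64.300 + 2.845] = [-66.987, -61.455]. RSS = √0.943864 = 0.972.

nominal=-64.300 wc=[-66.987,-61.455] rss=0.972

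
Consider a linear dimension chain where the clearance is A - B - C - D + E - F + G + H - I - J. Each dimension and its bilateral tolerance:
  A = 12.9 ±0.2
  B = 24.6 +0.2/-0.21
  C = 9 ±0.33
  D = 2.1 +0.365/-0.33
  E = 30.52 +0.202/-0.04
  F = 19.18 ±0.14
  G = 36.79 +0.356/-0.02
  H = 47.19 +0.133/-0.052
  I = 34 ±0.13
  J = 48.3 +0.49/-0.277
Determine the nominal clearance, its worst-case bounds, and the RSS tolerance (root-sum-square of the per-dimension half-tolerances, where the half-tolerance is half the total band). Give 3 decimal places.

Stack each dimension's contribution:
  +A: nom +12.900 → Σnom=12.900; wc +0.200/-0.200 → slack +0.200/-0.200; half-tol=0.200, Σhalf²=0.040000
  -B: nom -24.600 → Σnom=-11.700; wc +0.210/-0.200 → slack +0.410/-0.400; half-tol=0.205, Σhalf²=0.082025
  -C: nom -9.000 → Σnom=-20.700; wc +0.330/-0.330 → slack +0.740/-0.730; half-tol=0.330, Σhalf²=0.190925
  -D: nom -2.100 → Σnom=-22.800; wc +0.330/-0.365 → slack +1.070/-1.095; half-tol=0.348, Σhalf²=0.311681
  +E: nom +30.520 → Σnom=7.720; wc +0.202/-0.040 → slack +1.272/-1.135; half-tol=0.121, Σhalf²=0.326322
  -F: nom -19.180 → Σnom=-11.460; wc +0.140/-0.140 → slack +1.412/-1.275; half-tol=0.140, Σhalf²=0.345922
  +G: nom +36.790 → Σnom=25.330; wc +0.356/-0.020 → slack +1.768/-1.295; half-tol=0.188, Σhalf²=0.381266
  +H: nom +47.190 → Σnom=72.520; wc +0.133/-0.052 → slack +1.901/-1.347; half-tol=0.092, Σhalf²=0.389823
  -I: nom -34.000 → Σnom=38.520; wc +0.130/-0.130 → slack +2.031/-1.477; half-tol=0.130, Σhalf²=0.406723
  -J: nom -48.300 → Σnom=-9.780; wc +0.277/-0.490 → slack +2.308/-1.967; half-tol=0.384, Σhalf²=0.553795
Nominal = -9.780. Worst-case = [-9.780 - 1.967, -9.780 + 2.308] = [-11.747, -7.472]. RSS = √0.553795 = 0.744.

nominal=-9.780 wc=[-11.747,-7.472] rss=0.744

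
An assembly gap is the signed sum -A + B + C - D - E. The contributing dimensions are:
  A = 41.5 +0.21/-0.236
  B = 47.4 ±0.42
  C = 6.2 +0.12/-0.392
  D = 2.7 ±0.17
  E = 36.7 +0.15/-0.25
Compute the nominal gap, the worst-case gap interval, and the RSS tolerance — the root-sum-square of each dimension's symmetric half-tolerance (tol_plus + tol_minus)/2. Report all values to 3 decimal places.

nominal=-27.300 wc=[-28.642,-26.104] rss=0.600

Stack each dimension's contribution:
  -A: nom -41.500 → Σnom=-41.500; wc +0.236/-0.210 → slack +0.236/-0.210; half-tol=0.223, Σhalf²=0.049729
  +B: nom +47.400 → Σnom=5.900; wc +0.420/-0.420 → slack +0.656/-0.630; half-tol=0.420, Σhalf²=0.226129
  +C: nom +6.200 → Σnom=12.100; wc +0.120/-0.392 → slack +0.776/-1.022; half-tol=0.256, Σhalf²=0.291665
  -D: nom -2.700 → Σnom=9.400; wc +0.170/-0.170 → slack +0.946/-1.192; half-tol=0.170, Σhalf²=0.320565
  -E: nom -36.700 → Σnom=-27.300; wc +0.250/-0.150 → slack +1.196/-1.342; half-tol=0.200, Σhalf²=0.360565
Nominal = -27.300. Worst-case = [-27.300 - 1.342, -27.300 + 1.196] = [-28.642, -26.104]. RSS = √0.360565 = 0.600.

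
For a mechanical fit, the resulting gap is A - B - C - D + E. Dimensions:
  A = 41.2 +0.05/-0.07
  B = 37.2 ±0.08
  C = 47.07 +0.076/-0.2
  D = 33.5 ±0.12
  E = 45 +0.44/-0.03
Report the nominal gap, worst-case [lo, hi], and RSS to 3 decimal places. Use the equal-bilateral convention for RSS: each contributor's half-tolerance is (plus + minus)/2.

Stack each dimension's contribution:
  +A: nom +41.200 → Σnom=41.200; wc +0.050/-0.070 → slack +0.050/-0.070; half-tol=0.060, Σhalf²=0.003600
  -B: nom -37.200 → Σnom=4.000; wc +0.080/-0.080 → slack +0.130/-0.150; half-tol=0.080, Σhalf²=0.010000
  -C: nom -47.070 → Σnom=-43.070; wc +0.200/-0.076 → slack +0.330/-0.226; half-tol=0.138, Σhalf²=0.029044
  -D: nom -33.500 → Σnom=-76.570; wc +0.120/-0.120 → slack +0.450/-0.346; half-tol=0.120, Σhalf²=0.043444
  +E: nom +45.000 → Σnom=-31.570; wc +0.440/-0.030 → slack +0.890/-0.376; half-tol=0.235, Σhalf²=0.098669
Nominal = -31.570. Worst-case = [-31.570 - 0.376, -31.570 + 0.890] = [-31.946, -30.680]. RSS = √0.098669 = 0.314.

nominal=-31.570 wc=[-31.946,-30.680] rss=0.314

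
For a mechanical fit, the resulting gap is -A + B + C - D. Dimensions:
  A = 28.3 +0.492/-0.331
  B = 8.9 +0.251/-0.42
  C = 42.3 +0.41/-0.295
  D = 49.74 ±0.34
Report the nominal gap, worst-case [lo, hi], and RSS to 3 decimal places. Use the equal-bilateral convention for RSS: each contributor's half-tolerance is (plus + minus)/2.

Stack each dimension's contribution:
  -A: nom -28.300 → Σnom=-28.300; wc +0.331/-0.492 → slack +0.331/-0.492; half-tol=0.411, Σhalf²=0.169332
  +B: nom +8.900 → Σnom=-19.400; wc +0.251/-0.420 → slack +0.582/-0.912; half-tol=0.336, Σhalf²=0.281892
  +C: nom +42.300 → Σnom=22.900; wc +0.410/-0.295 → slack +0.992/-1.207; half-tol=0.352, Σhalf²=0.406149
  -D: nom -49.740 → Σnom=-26.840; wc +0.340/-0.340 → slack +1.332/-1.547; half-tol=0.340, Σhalf²=0.521749
Nominal = -26.840. Worst-case = [-26.840 - 1.547, -26.840 + 1.332] = [-28.387, -25.508]. RSS = √0.521749 = 0.722.

nominal=-26.840 wc=[-28.387,-25.508] rss=0.722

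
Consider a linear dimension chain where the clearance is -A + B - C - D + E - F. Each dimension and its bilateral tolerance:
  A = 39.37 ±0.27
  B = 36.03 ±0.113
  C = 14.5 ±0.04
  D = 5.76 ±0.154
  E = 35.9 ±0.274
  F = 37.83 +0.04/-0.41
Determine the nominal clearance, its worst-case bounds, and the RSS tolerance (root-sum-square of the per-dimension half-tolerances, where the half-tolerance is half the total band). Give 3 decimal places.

Stack each dimension's contribution:
  -A: nom -39.370 → Σnom=-39.370; wc +0.270/-0.270 → slack +0.270/-0.270; half-tol=0.270, Σhalf²=0.072900
  +B: nom +36.030 → Σnom=-3.340; wc +0.113/-0.113 → slack +0.383/-0.383; half-tol=0.113, Σhalf²=0.085669
  -C: nom -14.500 → Σnom=-17.840; wc +0.040/-0.040 → slack +0.423/-0.423; half-tol=0.040, Σhalf²=0.087269
  -D: nom -5.760 → Σnom=-23.600; wc +0.154/-0.154 → slack +0.577/-0.577; half-tol=0.154, Σhalf²=0.110985
  +E: nom +35.900 → Σnom=12.300; wc +0.274/-0.274 → slack +0.851/-0.851; half-tol=0.274, Σhalf²=0.186061
  -F: nom -37.830 → Σnom=-25.530; wc +0.410/-0.040 → slack +1.261/-0.891; half-tol=0.225, Σhalf²=0.236686
Nominal = -25.530. Worst-case = [-25.530 - 0.891, -25.530 + 1.261] = [-26.421, -24.269]. RSS = √0.236686 = 0.487.

nominal=-25.530 wc=[-26.421,-24.269] rss=0.487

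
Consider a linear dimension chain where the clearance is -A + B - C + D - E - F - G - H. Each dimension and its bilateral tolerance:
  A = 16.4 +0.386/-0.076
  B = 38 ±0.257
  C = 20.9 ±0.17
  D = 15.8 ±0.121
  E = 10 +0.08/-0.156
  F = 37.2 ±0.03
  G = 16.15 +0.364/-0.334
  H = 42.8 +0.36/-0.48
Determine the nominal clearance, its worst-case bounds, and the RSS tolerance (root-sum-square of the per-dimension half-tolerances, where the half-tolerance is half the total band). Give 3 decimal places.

Stack each dimension's contribution:
  -A: nom -16.400 → Σnom=-16.400; wc +0.076/-0.386 → slack +0.076/-0.386; half-tol=0.231, Σhalf²=0.053361
  +B: nom +38.000 → Σnom=21.600; wc +0.257/-0.257 → slack +0.333/-0.643; half-tol=0.257, Σhalf²=0.119410
  -C: nom -20.900 → Σnom=0.700; wc +0.170/-0.170 → slack +0.503/-0.813; half-tol=0.170, Σhalf²=0.148310
  +D: nom +15.800 → Σnom=16.500; wc +0.121/-0.121 → slack +0.624/-0.934; half-tol=0.121, Σhalf²=0.162951
  -E: nom -10.000 → Σnom=6.500; wc +0.156/-0.080 → slack +0.780/-1.014; half-tol=0.118, Σhalf²=0.176875
  -F: nom -37.200 → Σnom=-30.700; wc +0.030/-0.030 → slack +0.810/-1.044; half-tol=0.030, Σhalf²=0.177775
  -G: nom -16.150 → Σnom=-46.850; wc +0.334/-0.364 → slack +1.144/-1.408; half-tol=0.349, Σhalf²=0.299576
  -H: nom -42.800 → Σnom=-89.650; wc +0.480/-0.360 → slack +1.624/-1.768; half-tol=0.420, Σhalf²=0.475976
Nominal = -89.650. Worst-case = [-89.650 - 1.768, -89.650 + 1.624] = [-91.418, -88.026]. RSS = √0.475976 = 0.690.

nominal=-89.650 wc=[-91.418,-88.026] rss=0.690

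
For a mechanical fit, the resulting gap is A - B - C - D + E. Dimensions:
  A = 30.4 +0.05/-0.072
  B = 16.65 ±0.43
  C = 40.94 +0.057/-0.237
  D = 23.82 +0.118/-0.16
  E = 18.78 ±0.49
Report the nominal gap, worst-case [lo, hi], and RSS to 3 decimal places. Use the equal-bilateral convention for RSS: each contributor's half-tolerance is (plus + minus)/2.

Stack each dimension's contribution:
  +A: nom +30.400 → Σnom=30.400; wc +0.050/-0.072 → slack +0.050/-0.072; half-tol=0.061, Σhalf²=0.003721
  -B: nom -16.650 → Σnom=13.750; wc +0.430/-0.430 → slack +0.480/-0.502; half-tol=0.430, Σhalf²=0.188621
  -C: nom -40.940 → Σnom=-27.190; wc +0.237/-0.057 → slack +0.717/-0.559; half-tol=0.147, Σhalf²=0.210230
  -D: nom -23.820 → Σnom=-51.010; wc +0.160/-0.118 → slack +0.877/-0.677; half-tol=0.139, Σhalf²=0.229551
  +E: nom +18.780 → Σnom=-32.230; wc +0.490/-0.490 → slack +1.367/-1.167; half-tol=0.490, Σhalf²=0.469651
Nominal = -32.230. Worst-case = [-32.230 - 1.167, -32.230 + 1.367] = [-33.397, -30.863]. RSS = √0.469651 = 0.685.

nominal=-32.230 wc=[-33.397,-30.863] rss=0.685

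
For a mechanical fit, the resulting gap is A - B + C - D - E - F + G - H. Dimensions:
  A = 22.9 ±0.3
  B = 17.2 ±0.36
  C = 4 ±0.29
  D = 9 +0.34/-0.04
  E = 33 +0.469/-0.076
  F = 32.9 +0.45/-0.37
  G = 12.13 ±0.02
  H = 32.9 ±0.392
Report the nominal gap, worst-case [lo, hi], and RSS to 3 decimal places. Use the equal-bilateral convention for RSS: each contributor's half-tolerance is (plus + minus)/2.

Stack each dimension's contribution:
  +A: nom +22.900 → Σnom=22.900; wc +0.300/-0.300 → slack +0.300/-0.300; half-tol=0.300, Σhalf²=0.090000
  -B: nom -17.200 → Σnom=5.700; wc +0.360/-0.360 → slack +0.660/-0.660; half-tol=0.360, Σhalf²=0.219600
  +C: nom +4.000 → Σnom=9.700; wc +0.290/-0.290 → slack +0.950/-0.950; half-tol=0.290, Σhalf²=0.303700
  -D: nom -9.000 → Σnom=0.700; wc +0.040/-0.340 → slack +0.990/-1.290; half-tol=0.190, Σhalf²=0.339800
  -E: nom -33.000 → Σnom=-32.300; wc +0.076/-0.469 → slack +1.066/-1.759; half-tol=0.272, Σhalf²=0.414056
  -F: nom -32.900 → Σnom=-65.200; wc +0.370/-0.450 → slack +1.436/-2.209; half-tol=0.410, Σhalf²=0.582156
  +G: nom +12.130 → Σnom=-53.070; wc +0.020/-0.020 → slack +1.456/-2.229; half-tol=0.020, Σhalf²=0.582556
  -H: nom -32.900 → Σnom=-85.970; wc +0.392/-0.392 → slack +1.848/-2.621; half-tol=0.392, Σhalf²=0.736220
Nominal = -85.970. Worst-case = [-85.970 - 2.621, -85.970 + 1.848] = [-88.591, -84.122]. RSS = √0.736220 = 0.858.

nominal=-85.970 wc=[-88.591,-84.122] rss=0.858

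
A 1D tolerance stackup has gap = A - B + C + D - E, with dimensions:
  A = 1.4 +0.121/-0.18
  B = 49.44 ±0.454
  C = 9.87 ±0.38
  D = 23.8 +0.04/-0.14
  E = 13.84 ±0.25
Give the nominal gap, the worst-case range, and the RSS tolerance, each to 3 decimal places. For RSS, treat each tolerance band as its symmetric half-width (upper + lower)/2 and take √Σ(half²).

nominal=-28.210 wc=[-29.614,-26.965] rss=0.666

Stack each dimension's contribution:
  +A: nom +1.400 → Σnom=1.400; wc +0.121/-0.180 → slack +0.121/-0.180; half-tol=0.150, Σhalf²=0.022650
  -B: nom -49.440 → Σnom=-48.040; wc +0.454/-0.454 → slack +0.575/-0.634; half-tol=0.454, Σhalf²=0.228766
  +C: nom +9.870 → Σnom=-38.170; wc +0.380/-0.380 → slack +0.955/-1.014; half-tol=0.380, Σhalf²=0.373166
  +D: nom +23.800 → Σnom=-14.370; wc +0.040/-0.140 → slack +0.995/-1.154; half-tol=0.090, Σhalf²=0.381266
  -E: nom -13.840 → Σnom=-28.210; wc +0.250/-0.250 → slack +1.245/-1.404; half-tol=0.250, Σhalf²=0.443766
Nominal = -28.210. Worst-case = [-28.210 - 1.404, -28.210 + 1.245] = [-29.614, -26.965]. RSS = √0.443766 = 0.666.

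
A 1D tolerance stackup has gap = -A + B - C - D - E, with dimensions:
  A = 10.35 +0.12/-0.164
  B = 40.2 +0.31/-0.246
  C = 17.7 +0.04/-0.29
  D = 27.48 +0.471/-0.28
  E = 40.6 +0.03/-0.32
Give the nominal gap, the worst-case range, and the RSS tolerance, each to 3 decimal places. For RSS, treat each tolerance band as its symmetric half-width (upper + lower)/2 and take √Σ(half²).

Stack each dimension's contribution:
  -A: nom -10.350 → Σnom=-10.350; wc +0.164/-0.120 → slack +0.164/-0.120; half-tol=0.142, Σhalf²=0.020164
  +B: nom +40.200 → Σnom=29.850; wc +0.310/-0.246 → slack +0.474/-0.366; half-tol=0.278, Σhalf²=0.097448
  -C: nom -17.700 → Σnom=12.150; wc +0.290/-0.040 → slack +0.764/-0.406; half-tol=0.165, Σhalf²=0.124673
  -D: nom -27.480 → Σnom=-15.330; wc +0.280/-0.471 → slack +1.044/-0.877; half-tol=0.376, Σhalf²=0.265673
  -E: nom -40.600 → Σnom=-55.930; wc +0.320/-0.030 → slack +1.364/-0.907; half-tol=0.175, Σhalf²=0.296298
Nominal = -55.930. Worst-case = [-55.930 - 0.907, -55.930 + 1.364] = [-56.837, -54.566]. RSS = √0.296298 = 0.544.

nominal=-55.930 wc=[-56.837,-54.566] rss=0.544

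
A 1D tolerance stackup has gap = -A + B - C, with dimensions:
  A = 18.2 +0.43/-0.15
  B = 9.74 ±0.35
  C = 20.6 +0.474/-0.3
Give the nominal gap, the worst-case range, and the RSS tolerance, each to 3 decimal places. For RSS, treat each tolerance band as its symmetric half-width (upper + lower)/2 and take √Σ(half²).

nominal=-29.060 wc=[-30.314,-28.260] rss=0.597

Stack each dimension's contribution:
  -A: nom -18.200 → Σnom=-18.200; wc +0.150/-0.430 → slack +0.150/-0.430; half-tol=0.290, Σhalf²=0.084100
  +B: nom +9.740 → Σnom=-8.460; wc +0.350/-0.350 → slack +0.500/-0.780; half-tol=0.350, Σhalf²=0.206600
  -C: nom -20.600 → Σnom=-29.060; wc +0.300/-0.474 → slack +0.800/-1.254; half-tol=0.387, Σhalf²=0.356369
Nominal = -29.060. Worst-case = [-29.060 - 1.254, -29.060 + 0.800] = [-30.314, -28.260]. RSS = √0.356369 = 0.597.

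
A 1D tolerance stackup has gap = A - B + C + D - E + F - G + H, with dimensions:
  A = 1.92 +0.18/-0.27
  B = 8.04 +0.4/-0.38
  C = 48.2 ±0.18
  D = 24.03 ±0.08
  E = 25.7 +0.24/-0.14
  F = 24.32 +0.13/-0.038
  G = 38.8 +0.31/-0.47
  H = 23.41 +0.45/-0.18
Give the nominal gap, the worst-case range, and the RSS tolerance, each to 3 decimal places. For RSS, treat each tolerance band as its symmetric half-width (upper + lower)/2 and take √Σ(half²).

Stack each dimension's contribution:
  +A: nom +1.920 → Σnom=1.920; wc +0.180/-0.270 → slack +0.180/-0.270; half-tol=0.225, Σhalf²=0.050625
  -B: nom -8.040 → Σnom=-6.120; wc +0.380/-0.400 → slack +0.560/-0.670; half-tol=0.390, Σhalf²=0.202725
  +C: nom +48.200 → Σnom=42.080; wc +0.180/-0.180 → slack +0.740/-0.850; half-tol=0.180, Σhalf²=0.235125
  +D: nom +24.030 → Σnom=66.110; wc +0.080/-0.080 → slack +0.820/-0.930; half-tol=0.080, Σhalf²=0.241525
  -E: nom -25.700 → Σnom=40.410; wc +0.140/-0.240 → slack +0.960/-1.170; half-tol=0.190, Σhalf²=0.277625
  +F: nom +24.320 → Σnom=64.730; wc +0.130/-0.038 → slack +1.090/-1.208; half-tol=0.084, Σhalf²=0.284681
  -G: nom -38.800 → Σnom=25.930; wc +0.470/-0.310 → slack +1.560/-1.518; half-tol=0.390, Σhalf²=0.436781
  +H: nom +23.410 → Σnom=49.340; wc +0.450/-0.180 → slack +2.010/-1.698; half-tol=0.315, Σhalf²=0.536006
Nominal = 49.340. Worst-case = [49.340 - 1.698, 49.340 + 2.010] = [47.642, 51.350]. RSS = √0.536006 = 0.732.

nominal=49.340 wc=[47.642,51.350] rss=0.732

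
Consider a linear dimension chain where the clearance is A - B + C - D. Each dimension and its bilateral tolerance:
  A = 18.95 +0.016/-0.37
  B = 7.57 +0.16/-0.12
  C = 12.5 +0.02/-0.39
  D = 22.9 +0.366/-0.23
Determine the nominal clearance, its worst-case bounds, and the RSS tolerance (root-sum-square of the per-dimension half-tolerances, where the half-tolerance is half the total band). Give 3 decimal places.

nominal=0.980 wc=[-0.306,1.366] rss=0.433

Stack each dimension's contribution:
  +A: nom +18.950 → Σnom=18.950; wc +0.016/-0.370 → slack +0.016/-0.370; half-tol=0.193, Σhalf²=0.037249
  -B: nom -7.570 → Σnom=11.380; wc +0.120/-0.160 → slack +0.136/-0.530; half-tol=0.140, Σhalf²=0.056849
  +C: nom +12.500 → Σnom=23.880; wc +0.020/-0.390 → slack +0.156/-0.920; half-tol=0.205, Σhalf²=0.098874
  -D: nom -22.900 → Σnom=0.980; wc +0.230/-0.366 → slack +0.386/-1.286; half-tol=0.298, Σhalf²=0.187678
Nominal = 0.980. Worst-case = [0.980 - 1.286, 0.980 + 0.386] = [-0.306, 1.366]. RSS = √0.187678 = 0.433.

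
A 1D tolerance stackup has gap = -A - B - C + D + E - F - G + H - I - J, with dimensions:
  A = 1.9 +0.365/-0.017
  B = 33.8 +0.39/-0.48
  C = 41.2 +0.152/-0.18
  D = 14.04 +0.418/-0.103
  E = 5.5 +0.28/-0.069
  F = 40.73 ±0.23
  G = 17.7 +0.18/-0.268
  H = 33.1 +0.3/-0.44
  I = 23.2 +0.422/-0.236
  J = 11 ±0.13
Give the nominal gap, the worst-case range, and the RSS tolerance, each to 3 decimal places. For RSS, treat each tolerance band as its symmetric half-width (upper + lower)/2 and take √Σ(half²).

Stack each dimension's contribution:
  -A: nom -1.900 → Σnom=-1.900; wc +0.017/-0.365 → slack +0.017/-0.365; half-tol=0.191, Σhalf²=0.036481
  -B: nom -33.800 → Σnom=-35.700; wc +0.480/-0.390 → slack +0.497/-0.755; half-tol=0.435, Σhalf²=0.225706
  -C: nom -41.200 → Σnom=-76.900; wc +0.180/-0.152 → slack +0.677/-0.907; half-tol=0.166, Σhalf²=0.253262
  +D: nom +14.040 → Σnom=-62.860; wc +0.418/-0.103 → slack +1.095/-1.010; half-tol=0.261, Σhalf²=0.321122
  +E: nom +5.500 → Σnom=-57.360; wc +0.280/-0.069 → slack +1.375/-1.079; half-tol=0.175, Σhalf²=0.351573
  -F: nom -40.730 → Σnom=-98.090; wc +0.230/-0.230 → slack +1.605/-1.309; half-tol=0.230, Σhalf²=0.404473
  -G: nom -17.700 → Σnom=-115.790; wc +0.268/-0.180 → slack +1.873/-1.489; half-tol=0.224, Σhalf²=0.454649
  +H: nom +33.100 → Σnom=-82.690; wc +0.300/-0.440 → slack +2.173/-1.929; half-tol=0.370, Σhalf²=0.591549
  -I: nom -23.200 → Σnom=-105.890; wc +0.236/-0.422 → slack +2.409/-2.351; half-tol=0.329, Σhalf²=0.699790
  -J: nom -11.000 → Σnom=-116.890; wc +0.130/-0.130 → slack +2.539/-2.481; half-tol=0.130, Σhalf²=0.716690
Nominal = -116.890. Worst-case = [-116.890 - 2.481, -116.890 + 2.539] = [-119.371, -114.351]. RSS = √0.716690 = 0.847.

nominal=-116.890 wc=[-119.371,-114.351] rss=0.847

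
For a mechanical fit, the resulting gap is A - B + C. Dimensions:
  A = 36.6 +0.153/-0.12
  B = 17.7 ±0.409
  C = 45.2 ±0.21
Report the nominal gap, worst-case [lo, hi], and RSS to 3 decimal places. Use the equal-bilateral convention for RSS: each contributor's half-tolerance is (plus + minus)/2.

Stack each dimension's contribution:
  +A: nom +36.600 → Σnom=36.600; wc +0.153/-0.120 → slack +0.153/-0.120; half-tol=0.137, Σhalf²=0.018632
  -B: nom -17.700 → Σnom=18.900; wc +0.409/-0.409 → slack +0.562/-0.529; half-tol=0.409, Σhalf²=0.185913
  +C: nom +45.200 → Σnom=64.100; wc +0.210/-0.210 → slack +0.772/-0.739; half-tol=0.210, Σhalf²=0.230013
Nominal = 64.100. Worst-case = [64.100 - 0.739, 64.100 + 0.772] = [63.361, 64.872]. RSS = √0.230013 = 0.480.

nominal=64.100 wc=[63.361,64.872] rss=0.480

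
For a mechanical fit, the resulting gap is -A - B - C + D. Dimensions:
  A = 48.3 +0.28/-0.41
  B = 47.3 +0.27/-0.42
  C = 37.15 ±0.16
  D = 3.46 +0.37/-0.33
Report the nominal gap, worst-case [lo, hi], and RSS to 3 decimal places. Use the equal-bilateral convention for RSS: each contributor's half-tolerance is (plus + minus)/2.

Stack each dimension's contribution:
  -A: nom -48.300 → Σnom=-48.300; wc +0.410/-0.280 → slack +0.410/-0.280; half-tol=0.345, Σhalf²=0.119025
  -B: nom -47.300 → Σnom=-95.600; wc +0.420/-0.270 → slack +0.830/-0.550; half-tol=0.345, Σhalf²=0.238050
  -C: nom -37.150 → Σnom=-132.750; wc +0.160/-0.160 → slack +0.990/-0.710; half-tol=0.160, Σhalf²=0.263650
  +D: nom +3.460 → Σnom=-129.290; wc +0.370/-0.330 → slack +1.360/-1.040; half-tol=0.350, Σhalf²=0.386150
Nominal = -129.290. Worst-case = [-129.290 - 1.040, -129.290 + 1.360] = [-130.330, -127.930]. RSS = √0.386150 = 0.621.

nominal=-129.290 wc=[-130.330,-127.930] rss=0.621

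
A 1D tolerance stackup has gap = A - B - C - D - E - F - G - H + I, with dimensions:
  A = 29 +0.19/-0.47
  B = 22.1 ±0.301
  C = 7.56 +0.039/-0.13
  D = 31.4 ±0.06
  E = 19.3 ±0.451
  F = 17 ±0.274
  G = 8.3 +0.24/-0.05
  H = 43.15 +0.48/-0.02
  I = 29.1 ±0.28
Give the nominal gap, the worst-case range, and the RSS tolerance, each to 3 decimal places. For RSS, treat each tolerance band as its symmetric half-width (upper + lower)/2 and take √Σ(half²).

Stack each dimension's contribution:
  +A: nom +29.000 → Σnom=29.000; wc +0.190/-0.470 → slack +0.190/-0.470; half-tol=0.330, Σhalf²=0.108900
  -B: nom -22.100 → Σnom=6.900; wc +0.301/-0.301 → slack +0.491/-0.771; half-tol=0.301, Σhalf²=0.199501
  -C: nom -7.560 → Σnom=-0.660; wc +0.130/-0.039 → slack +0.621/-0.810; half-tol=0.085, Σhalf²=0.206641
  -D: nom -31.400 → Σnom=-32.060; wc +0.060/-0.060 → slack +0.681/-0.870; half-tol=0.060, Σhalf²=0.210241
  -E: nom -19.300 → Σnom=-51.360; wc +0.451/-0.451 → slack +1.132/-1.321; half-tol=0.451, Σhalf²=0.413642
  -F: nom -17.000 → Σnom=-68.360; wc +0.274/-0.274 → slack +1.406/-1.595; half-tol=0.274, Σhalf²=0.488718
  -G: nom -8.300 → Σnom=-76.660; wc +0.050/-0.240 → slack +1.456/-1.835; half-tol=0.145, Σhalf²=0.509743
  -H: nom -43.150 → Σnom=-119.810; wc +0.020/-0.480 → slack +1.476/-2.315; half-tol=0.250, Σhalf²=0.572243
  +I: nom +29.100 → Σnom=-90.710; wc +0.280/-0.280 → slack +1.756/-2.595; half-tol=0.280, Σhalf²=0.650643
Nominal = -90.710. Worst-case = [-90.710 - 2.595, -90.710 + 1.756] = [-93.305, -88.954]. RSS = √0.650643 = 0.807.

nominal=-90.710 wc=[-93.305,-88.954] rss=0.807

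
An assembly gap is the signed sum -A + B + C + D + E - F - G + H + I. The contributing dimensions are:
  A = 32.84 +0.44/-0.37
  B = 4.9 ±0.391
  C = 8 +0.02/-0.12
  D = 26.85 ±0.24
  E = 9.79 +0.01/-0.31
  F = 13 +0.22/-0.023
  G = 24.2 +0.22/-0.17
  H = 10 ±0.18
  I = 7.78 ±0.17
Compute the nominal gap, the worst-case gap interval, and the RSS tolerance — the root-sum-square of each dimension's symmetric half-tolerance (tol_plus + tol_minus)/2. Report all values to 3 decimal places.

nominal=-2.720 wc=[-5.011,-1.146] rss=0.720

Stack each dimension's contribution:
  -A: nom -32.840 → Σnom=-32.840; wc +0.370/-0.440 → slack +0.370/-0.440; half-tol=0.405, Σhalf²=0.164025
  +B: nom +4.900 → Σnom=-27.940; wc +0.391/-0.391 → slack +0.761/-0.831; half-tol=0.391, Σhalf²=0.316906
  +C: nom +8.000 → Σnom=-19.940; wc +0.020/-0.120 → slack +0.781/-0.951; half-tol=0.070, Σhalf²=0.321806
  +D: nom +26.850 → Σnom=6.910; wc +0.240/-0.240 → slack +1.021/-1.191; half-tol=0.240, Σhalf²=0.379406
  +E: nom +9.790 → Σnom=16.700; wc +0.010/-0.310 → slack +1.031/-1.501; half-tol=0.160, Σhalf²=0.405006
  -F: nom -13.000 → Σnom=3.700; wc +0.023/-0.220 → slack +1.054/-1.721; half-tol=0.121, Σhalf²=0.419768
  -G: nom -24.200 → Σnom=-20.500; wc +0.170/-0.220 → slack +1.224/-1.941; half-tol=0.195, Σhalf²=0.457793
  +H: nom +10.000 → Σnom=-10.500; wc +0.180/-0.180 → slack +1.404/-2.121; half-tol=0.180, Σhalf²=0.490193
  +I: nom +7.780 → Σnom=-2.720; wc +0.170/-0.170 → slack +1.574/-2.291; half-tol=0.170, Σhalf²=0.519093
Nominal = -2.720. Worst-case = [-2.720 - 2.291, -2.720 + 1.574] = [-5.011, -1.146]. RSS = √0.519093 = 0.720.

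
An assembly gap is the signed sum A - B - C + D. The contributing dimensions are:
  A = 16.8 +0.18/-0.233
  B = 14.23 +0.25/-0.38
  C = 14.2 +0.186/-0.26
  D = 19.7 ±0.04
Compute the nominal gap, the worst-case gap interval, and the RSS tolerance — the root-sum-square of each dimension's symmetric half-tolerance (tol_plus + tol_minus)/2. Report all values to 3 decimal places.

nominal=8.070 wc=[7.361,8.930] rss=0.440

Stack each dimension's contribution:
  +A: nom +16.800 → Σnom=16.800; wc +0.180/-0.233 → slack +0.180/-0.233; half-tol=0.207, Σhalf²=0.042642
  -B: nom -14.230 → Σnom=2.570; wc +0.380/-0.250 → slack +0.560/-0.483; half-tol=0.315, Σhalf²=0.141867
  -C: nom -14.200 → Σnom=-11.630; wc +0.260/-0.186 → slack +0.820/-0.669; half-tol=0.223, Σhalf²=0.191596
  +D: nom +19.700 → Σnom=8.070; wc +0.040/-0.040 → slack +0.860/-0.709; half-tol=0.040, Σhalf²=0.193196
Nominal = 8.070. Worst-case = [8.070 - 0.709, 8.070 + 0.860] = [7.361, 8.930]. RSS = √0.193196 = 0.440.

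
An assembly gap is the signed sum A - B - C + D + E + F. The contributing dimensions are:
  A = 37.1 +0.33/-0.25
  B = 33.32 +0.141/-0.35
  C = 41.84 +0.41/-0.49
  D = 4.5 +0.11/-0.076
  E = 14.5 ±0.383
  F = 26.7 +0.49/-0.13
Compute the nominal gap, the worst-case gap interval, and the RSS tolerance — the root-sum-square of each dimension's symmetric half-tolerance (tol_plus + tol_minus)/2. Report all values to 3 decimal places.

Stack each dimension's contribution:
  +A: nom +37.100 → Σnom=37.100; wc +0.330/-0.250 → slack +0.330/-0.250; half-tol=0.290, Σhalf²=0.084100
  -B: nom -33.320 → Σnom=3.780; wc +0.350/-0.141 → slack +0.680/-0.391; half-tol=0.245, Σhalf²=0.144370
  -C: nom -41.840 → Σnom=-38.060; wc +0.490/-0.410 → slack +1.170/-0.801; half-tol=0.450, Σhalf²=0.346870
  +D: nom +4.500 → Σnom=-33.560; wc +0.110/-0.076 → slack +1.280/-0.877; half-tol=0.093, Σhalf²=0.355519
  +E: nom +14.500 → Σnom=-19.060; wc +0.383/-0.383 → slack +1.663/-1.260; half-tol=0.383, Σhalf²=0.502208
  +F: nom +26.700 → Σnom=7.640; wc +0.490/-0.130 → slack +2.153/-1.390; half-tol=0.310, Σhalf²=0.598308
Nominal = 7.640. Worst-case = [7.640 - 1.390, 7.640 + 2.153] = [6.250, 9.793]. RSS = √0.598308 = 0.774.

nominal=7.640 wc=[6.250,9.793] rss=0.774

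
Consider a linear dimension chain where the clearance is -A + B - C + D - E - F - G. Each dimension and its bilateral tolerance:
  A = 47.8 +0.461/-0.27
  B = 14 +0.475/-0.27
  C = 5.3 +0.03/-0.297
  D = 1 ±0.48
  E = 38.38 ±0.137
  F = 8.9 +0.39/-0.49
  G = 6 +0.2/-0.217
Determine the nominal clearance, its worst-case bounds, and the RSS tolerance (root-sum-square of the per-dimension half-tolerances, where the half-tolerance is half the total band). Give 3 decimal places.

Stack each dimension's contribution:
  -A: nom -47.800 → Σnom=-47.800; wc +0.270/-0.461 → slack +0.270/-0.461; half-tol=0.366, Σhalf²=0.133590
  +B: nom +14.000 → Σnom=-33.800; wc +0.475/-0.270 → slack +0.745/-0.731; half-tol=0.372, Σhalf²=0.272347
  -C: nom -5.300 → Σnom=-39.100; wc +0.297/-0.030 → slack +1.042/-0.761; half-tol=0.163, Σhalf²=0.299079
  +D: nom +1.000 → Σnom=-38.100; wc +0.480/-0.480 → slack +1.522/-1.241; half-tol=0.480, Σhalf²=0.529479
  -E: nom -38.380 → Σnom=-76.480; wc +0.137/-0.137 → slack +1.659/-1.378; half-tol=0.137, Σhalf²=0.548248
  -F: nom -8.900 → Σnom=-85.380; wc +0.490/-0.390 → slack +2.149/-1.768; half-tol=0.440, Σhalf²=0.741848
  -G: nom -6.000 → Σnom=-91.380; wc +0.217/-0.200 → slack +2.366/-1.968; half-tol=0.209, Σhalf²=0.785320
Nominal = -91.380. Worst-case = [-91.380 - 1.968, -91.380 + 2.366] = [-93.348, -89.014]. RSS = √0.785320 = 0.886.

nominal=-91.380 wc=[-93.348,-89.014] rss=0.886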